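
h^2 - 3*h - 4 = (h - 4)*(h + 1)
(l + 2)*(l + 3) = l^2 + 5*l + 6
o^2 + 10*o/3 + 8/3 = (o + 4/3)*(o + 2)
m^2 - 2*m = m*(m - 2)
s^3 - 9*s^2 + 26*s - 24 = (s - 4)*(s - 3)*(s - 2)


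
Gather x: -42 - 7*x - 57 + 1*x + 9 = -6*x - 90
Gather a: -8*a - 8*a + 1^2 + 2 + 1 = 4 - 16*a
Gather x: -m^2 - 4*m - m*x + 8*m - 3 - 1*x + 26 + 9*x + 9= -m^2 + 4*m + x*(8 - m) + 32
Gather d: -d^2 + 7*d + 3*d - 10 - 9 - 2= -d^2 + 10*d - 21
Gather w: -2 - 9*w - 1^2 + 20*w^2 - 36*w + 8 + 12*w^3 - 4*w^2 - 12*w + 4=12*w^3 + 16*w^2 - 57*w + 9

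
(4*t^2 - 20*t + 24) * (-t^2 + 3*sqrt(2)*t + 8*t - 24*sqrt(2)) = -4*t^4 + 12*sqrt(2)*t^3 + 52*t^3 - 156*sqrt(2)*t^2 - 184*t^2 + 192*t + 552*sqrt(2)*t - 576*sqrt(2)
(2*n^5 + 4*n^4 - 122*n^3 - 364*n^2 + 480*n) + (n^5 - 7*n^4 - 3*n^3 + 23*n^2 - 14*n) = 3*n^5 - 3*n^4 - 125*n^3 - 341*n^2 + 466*n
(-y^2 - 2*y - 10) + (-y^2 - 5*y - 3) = -2*y^2 - 7*y - 13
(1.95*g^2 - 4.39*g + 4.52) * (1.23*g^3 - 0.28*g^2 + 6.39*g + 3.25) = 2.3985*g^5 - 5.9457*g^4 + 19.2493*g^3 - 22.9802*g^2 + 14.6153*g + 14.69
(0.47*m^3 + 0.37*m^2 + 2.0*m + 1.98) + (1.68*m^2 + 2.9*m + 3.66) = 0.47*m^3 + 2.05*m^2 + 4.9*m + 5.64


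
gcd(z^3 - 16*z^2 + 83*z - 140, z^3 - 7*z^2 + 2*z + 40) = z^2 - 9*z + 20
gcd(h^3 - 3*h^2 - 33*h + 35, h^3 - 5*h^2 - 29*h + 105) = h^2 - 2*h - 35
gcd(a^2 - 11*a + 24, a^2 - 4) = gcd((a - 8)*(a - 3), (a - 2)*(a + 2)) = 1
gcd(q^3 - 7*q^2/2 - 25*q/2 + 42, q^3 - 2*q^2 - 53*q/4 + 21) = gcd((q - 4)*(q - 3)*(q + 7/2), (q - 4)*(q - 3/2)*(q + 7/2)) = q^2 - q/2 - 14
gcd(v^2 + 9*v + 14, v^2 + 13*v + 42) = v + 7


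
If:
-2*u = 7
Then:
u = -7/2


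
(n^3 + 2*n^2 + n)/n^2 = n + 2 + 1/n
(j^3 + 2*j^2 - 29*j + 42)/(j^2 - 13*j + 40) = (j^3 + 2*j^2 - 29*j + 42)/(j^2 - 13*j + 40)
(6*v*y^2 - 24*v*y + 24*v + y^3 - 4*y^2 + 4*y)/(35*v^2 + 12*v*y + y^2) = (6*v*y^2 - 24*v*y + 24*v + y^3 - 4*y^2 + 4*y)/(35*v^2 + 12*v*y + y^2)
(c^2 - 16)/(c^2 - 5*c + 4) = (c + 4)/(c - 1)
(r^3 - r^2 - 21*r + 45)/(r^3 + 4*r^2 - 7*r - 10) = (r^2 - 6*r + 9)/(r^2 - r - 2)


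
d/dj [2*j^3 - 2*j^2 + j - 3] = 6*j^2 - 4*j + 1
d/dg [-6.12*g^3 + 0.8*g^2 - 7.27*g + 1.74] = -18.36*g^2 + 1.6*g - 7.27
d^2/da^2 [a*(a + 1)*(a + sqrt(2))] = 6*a + 2 + 2*sqrt(2)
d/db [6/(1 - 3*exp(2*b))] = 36*exp(2*b)/(3*exp(2*b) - 1)^2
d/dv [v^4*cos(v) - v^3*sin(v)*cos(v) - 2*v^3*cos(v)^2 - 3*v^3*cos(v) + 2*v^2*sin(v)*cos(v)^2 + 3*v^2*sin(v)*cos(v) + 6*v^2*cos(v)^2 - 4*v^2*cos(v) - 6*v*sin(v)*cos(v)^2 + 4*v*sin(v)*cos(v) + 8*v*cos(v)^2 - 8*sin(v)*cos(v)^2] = -v^4*sin(v) + 3*v^3*sin(v) + 2*v^3*sin(2*v) + 4*v^3*cos(v) - v^3*cos(2*v) + 4*v^2*sin(v) - 15*v^2*sin(2*v)/2 - 17*v^2*cos(v)/2 + 3*v^2*cos(3*v)/2 - 3*v^2 + v*sin(v) - 5*v*sin(2*v) + v*sin(3*v) - 19*v*cos(v)/2 + 10*v*cos(2*v) - 9*v*cos(3*v)/2 + 6*v - 3*sin(v)/2 + 2*sin(2*v) - 3*sin(3*v)/2 - 2*cos(v) + 4*cos(2*v) - 6*cos(3*v) + 4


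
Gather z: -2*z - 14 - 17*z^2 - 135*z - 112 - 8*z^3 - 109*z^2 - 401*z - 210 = -8*z^3 - 126*z^2 - 538*z - 336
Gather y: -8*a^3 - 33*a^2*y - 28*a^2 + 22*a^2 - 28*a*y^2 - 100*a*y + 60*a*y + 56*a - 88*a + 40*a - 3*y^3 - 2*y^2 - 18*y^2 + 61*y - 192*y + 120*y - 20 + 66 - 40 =-8*a^3 - 6*a^2 + 8*a - 3*y^3 + y^2*(-28*a - 20) + y*(-33*a^2 - 40*a - 11) + 6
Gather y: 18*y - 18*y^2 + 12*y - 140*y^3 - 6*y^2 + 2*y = -140*y^3 - 24*y^2 + 32*y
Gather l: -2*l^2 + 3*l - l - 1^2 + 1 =-2*l^2 + 2*l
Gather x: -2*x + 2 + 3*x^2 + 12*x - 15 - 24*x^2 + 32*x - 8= -21*x^2 + 42*x - 21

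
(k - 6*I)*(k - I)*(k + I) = k^3 - 6*I*k^2 + k - 6*I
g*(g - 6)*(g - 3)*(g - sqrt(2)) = g^4 - 9*g^3 - sqrt(2)*g^3 + 9*sqrt(2)*g^2 + 18*g^2 - 18*sqrt(2)*g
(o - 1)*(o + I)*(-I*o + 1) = -I*o^3 + 2*o^2 + I*o^2 - 2*o + I*o - I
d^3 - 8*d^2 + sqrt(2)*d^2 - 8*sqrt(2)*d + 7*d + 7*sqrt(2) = (d - 7)*(d - 1)*(d + sqrt(2))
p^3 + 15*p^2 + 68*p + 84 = (p + 2)*(p + 6)*(p + 7)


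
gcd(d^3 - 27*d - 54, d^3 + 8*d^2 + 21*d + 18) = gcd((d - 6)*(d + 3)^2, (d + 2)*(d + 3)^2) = d^2 + 6*d + 9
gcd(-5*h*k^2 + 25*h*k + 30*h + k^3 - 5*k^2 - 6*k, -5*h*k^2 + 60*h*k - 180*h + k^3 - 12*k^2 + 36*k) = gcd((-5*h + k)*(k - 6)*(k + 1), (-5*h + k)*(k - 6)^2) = 5*h*k - 30*h - k^2 + 6*k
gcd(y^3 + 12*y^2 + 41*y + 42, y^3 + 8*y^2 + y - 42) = y^2 + 10*y + 21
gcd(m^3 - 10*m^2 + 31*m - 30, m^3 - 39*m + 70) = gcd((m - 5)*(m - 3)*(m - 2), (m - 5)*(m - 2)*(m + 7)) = m^2 - 7*m + 10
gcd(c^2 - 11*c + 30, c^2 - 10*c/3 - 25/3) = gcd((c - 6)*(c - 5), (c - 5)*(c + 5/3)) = c - 5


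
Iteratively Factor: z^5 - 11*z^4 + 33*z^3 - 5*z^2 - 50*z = (z + 1)*(z^4 - 12*z^3 + 45*z^2 - 50*z) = z*(z + 1)*(z^3 - 12*z^2 + 45*z - 50) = z*(z - 5)*(z + 1)*(z^2 - 7*z + 10) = z*(z - 5)*(z - 2)*(z + 1)*(z - 5)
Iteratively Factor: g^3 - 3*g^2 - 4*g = (g)*(g^2 - 3*g - 4) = g*(g + 1)*(g - 4)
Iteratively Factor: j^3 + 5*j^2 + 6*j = (j + 3)*(j^2 + 2*j) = j*(j + 3)*(j + 2)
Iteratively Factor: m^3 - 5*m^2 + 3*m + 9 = (m - 3)*(m^2 - 2*m - 3) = (m - 3)*(m + 1)*(m - 3)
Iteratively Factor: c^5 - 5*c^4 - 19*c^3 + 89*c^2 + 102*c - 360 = (c - 5)*(c^4 - 19*c^2 - 6*c + 72) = (c - 5)*(c - 2)*(c^3 + 2*c^2 - 15*c - 36) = (c - 5)*(c - 2)*(c + 3)*(c^2 - c - 12) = (c - 5)*(c - 4)*(c - 2)*(c + 3)*(c + 3)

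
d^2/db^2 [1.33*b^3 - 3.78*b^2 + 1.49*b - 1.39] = 7.98*b - 7.56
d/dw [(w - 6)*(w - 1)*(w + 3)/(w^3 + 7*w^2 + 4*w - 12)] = (11*w^2 + 60*w + 108)/(w^4 + 16*w^3 + 88*w^2 + 192*w + 144)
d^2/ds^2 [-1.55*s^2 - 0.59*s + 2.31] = -3.10000000000000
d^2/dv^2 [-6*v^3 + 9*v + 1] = -36*v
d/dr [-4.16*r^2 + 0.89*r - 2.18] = 0.89 - 8.32*r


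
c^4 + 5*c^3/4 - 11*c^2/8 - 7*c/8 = c*(c - 1)*(c + 1/2)*(c + 7/4)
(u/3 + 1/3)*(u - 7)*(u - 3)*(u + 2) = u^4/3 - 7*u^3/3 - 7*u^2/3 + 43*u/3 + 14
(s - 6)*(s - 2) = s^2 - 8*s + 12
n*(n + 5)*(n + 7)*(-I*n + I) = -I*n^4 - 11*I*n^3 - 23*I*n^2 + 35*I*n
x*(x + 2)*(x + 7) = x^3 + 9*x^2 + 14*x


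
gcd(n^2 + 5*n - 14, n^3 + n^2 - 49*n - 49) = n + 7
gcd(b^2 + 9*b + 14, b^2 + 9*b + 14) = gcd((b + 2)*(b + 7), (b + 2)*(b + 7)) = b^2 + 9*b + 14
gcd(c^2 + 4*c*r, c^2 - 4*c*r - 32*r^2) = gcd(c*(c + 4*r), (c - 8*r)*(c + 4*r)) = c + 4*r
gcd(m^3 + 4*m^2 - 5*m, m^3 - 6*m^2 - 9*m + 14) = m - 1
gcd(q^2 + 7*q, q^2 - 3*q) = q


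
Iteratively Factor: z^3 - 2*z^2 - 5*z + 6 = (z - 1)*(z^2 - z - 6) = (z - 1)*(z + 2)*(z - 3)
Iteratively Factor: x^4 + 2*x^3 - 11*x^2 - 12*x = (x + 1)*(x^3 + x^2 - 12*x) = (x + 1)*(x + 4)*(x^2 - 3*x) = x*(x + 1)*(x + 4)*(x - 3)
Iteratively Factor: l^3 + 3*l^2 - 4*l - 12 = (l + 2)*(l^2 + l - 6) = (l - 2)*(l + 2)*(l + 3)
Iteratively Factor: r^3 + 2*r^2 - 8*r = (r)*(r^2 + 2*r - 8) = r*(r - 2)*(r + 4)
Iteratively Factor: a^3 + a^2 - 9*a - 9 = (a + 3)*(a^2 - 2*a - 3) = (a + 1)*(a + 3)*(a - 3)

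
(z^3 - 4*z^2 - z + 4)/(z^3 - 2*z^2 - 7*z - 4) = (z - 1)/(z + 1)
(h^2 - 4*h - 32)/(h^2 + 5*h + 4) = (h - 8)/(h + 1)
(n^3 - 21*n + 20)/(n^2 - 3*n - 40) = (n^2 - 5*n + 4)/(n - 8)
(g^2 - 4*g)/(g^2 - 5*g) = (g - 4)/(g - 5)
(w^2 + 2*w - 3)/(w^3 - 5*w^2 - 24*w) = (w - 1)/(w*(w - 8))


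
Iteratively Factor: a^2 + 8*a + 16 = (a + 4)*(a + 4)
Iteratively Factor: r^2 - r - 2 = (r - 2)*(r + 1)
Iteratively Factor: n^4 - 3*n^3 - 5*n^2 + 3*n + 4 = (n + 1)*(n^3 - 4*n^2 - n + 4) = (n - 1)*(n + 1)*(n^2 - 3*n - 4) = (n - 4)*(n - 1)*(n + 1)*(n + 1)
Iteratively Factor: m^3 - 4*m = (m - 2)*(m^2 + 2*m) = (m - 2)*(m + 2)*(m)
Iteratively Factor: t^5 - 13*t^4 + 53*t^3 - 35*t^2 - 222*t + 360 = (t - 3)*(t^4 - 10*t^3 + 23*t^2 + 34*t - 120) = (t - 5)*(t - 3)*(t^3 - 5*t^2 - 2*t + 24) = (t - 5)*(t - 3)^2*(t^2 - 2*t - 8) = (t - 5)*(t - 4)*(t - 3)^2*(t + 2)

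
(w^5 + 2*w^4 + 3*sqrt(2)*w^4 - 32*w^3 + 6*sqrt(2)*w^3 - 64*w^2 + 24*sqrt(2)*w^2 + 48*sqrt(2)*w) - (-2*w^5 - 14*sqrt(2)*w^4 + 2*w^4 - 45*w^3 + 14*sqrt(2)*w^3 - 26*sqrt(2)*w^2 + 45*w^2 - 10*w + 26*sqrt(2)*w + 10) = 3*w^5 + 17*sqrt(2)*w^4 - 8*sqrt(2)*w^3 + 13*w^3 - 109*w^2 + 50*sqrt(2)*w^2 + 10*w + 22*sqrt(2)*w - 10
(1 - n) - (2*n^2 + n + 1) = -2*n^2 - 2*n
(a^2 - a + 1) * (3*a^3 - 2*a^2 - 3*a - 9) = 3*a^5 - 5*a^4 + 2*a^3 - 8*a^2 + 6*a - 9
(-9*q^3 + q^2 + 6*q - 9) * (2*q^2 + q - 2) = -18*q^5 - 7*q^4 + 31*q^3 - 14*q^2 - 21*q + 18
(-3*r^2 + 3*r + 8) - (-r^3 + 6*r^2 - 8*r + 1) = r^3 - 9*r^2 + 11*r + 7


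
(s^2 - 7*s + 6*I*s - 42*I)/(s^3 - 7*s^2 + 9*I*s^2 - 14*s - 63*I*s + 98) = (s + 6*I)/(s^2 + 9*I*s - 14)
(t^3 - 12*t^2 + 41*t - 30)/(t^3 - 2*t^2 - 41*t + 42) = (t^2 - 11*t + 30)/(t^2 - t - 42)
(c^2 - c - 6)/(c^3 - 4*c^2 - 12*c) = (c - 3)/(c*(c - 6))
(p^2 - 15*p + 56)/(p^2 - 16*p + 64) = (p - 7)/(p - 8)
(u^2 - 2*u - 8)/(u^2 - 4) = (u - 4)/(u - 2)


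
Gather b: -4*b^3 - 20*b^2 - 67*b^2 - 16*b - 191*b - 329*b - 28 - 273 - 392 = -4*b^3 - 87*b^2 - 536*b - 693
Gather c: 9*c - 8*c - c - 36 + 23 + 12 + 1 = 0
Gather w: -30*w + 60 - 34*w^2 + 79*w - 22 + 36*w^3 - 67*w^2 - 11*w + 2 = 36*w^3 - 101*w^2 + 38*w + 40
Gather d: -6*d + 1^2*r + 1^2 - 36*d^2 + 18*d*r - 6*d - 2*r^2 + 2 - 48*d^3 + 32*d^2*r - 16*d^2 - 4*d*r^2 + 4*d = -48*d^3 + d^2*(32*r - 52) + d*(-4*r^2 + 18*r - 8) - 2*r^2 + r + 3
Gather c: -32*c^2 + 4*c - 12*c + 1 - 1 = -32*c^2 - 8*c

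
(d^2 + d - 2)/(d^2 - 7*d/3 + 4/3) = 3*(d + 2)/(3*d - 4)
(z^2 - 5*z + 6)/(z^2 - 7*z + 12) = (z - 2)/(z - 4)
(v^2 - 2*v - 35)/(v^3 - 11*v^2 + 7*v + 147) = (v + 5)/(v^2 - 4*v - 21)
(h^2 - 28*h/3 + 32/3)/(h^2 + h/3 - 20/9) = 3*(h - 8)/(3*h + 5)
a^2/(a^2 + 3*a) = a/(a + 3)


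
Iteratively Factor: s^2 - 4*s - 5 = (s - 5)*(s + 1)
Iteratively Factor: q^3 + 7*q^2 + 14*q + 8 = (q + 2)*(q^2 + 5*q + 4) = (q + 1)*(q + 2)*(q + 4)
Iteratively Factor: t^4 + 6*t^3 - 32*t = (t + 4)*(t^3 + 2*t^2 - 8*t) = (t - 2)*(t + 4)*(t^2 + 4*t) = (t - 2)*(t + 4)^2*(t)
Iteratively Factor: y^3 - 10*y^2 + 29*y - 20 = (y - 1)*(y^2 - 9*y + 20) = (y - 4)*(y - 1)*(y - 5)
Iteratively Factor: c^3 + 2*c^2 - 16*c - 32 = (c - 4)*(c^2 + 6*c + 8) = (c - 4)*(c + 2)*(c + 4)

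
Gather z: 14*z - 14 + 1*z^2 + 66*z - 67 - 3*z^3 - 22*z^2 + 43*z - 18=-3*z^3 - 21*z^2 + 123*z - 99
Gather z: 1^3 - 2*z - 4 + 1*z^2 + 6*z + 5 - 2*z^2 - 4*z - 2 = -z^2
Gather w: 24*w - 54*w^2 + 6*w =-54*w^2 + 30*w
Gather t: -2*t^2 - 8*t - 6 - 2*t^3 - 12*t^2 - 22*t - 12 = -2*t^3 - 14*t^2 - 30*t - 18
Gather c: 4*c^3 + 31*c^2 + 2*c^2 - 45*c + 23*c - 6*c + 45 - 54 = 4*c^3 + 33*c^2 - 28*c - 9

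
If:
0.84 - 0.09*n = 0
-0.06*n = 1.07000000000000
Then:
No Solution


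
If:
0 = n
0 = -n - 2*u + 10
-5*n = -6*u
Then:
No Solution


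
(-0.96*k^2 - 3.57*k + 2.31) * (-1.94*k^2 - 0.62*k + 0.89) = 1.8624*k^4 + 7.521*k^3 - 3.1224*k^2 - 4.6095*k + 2.0559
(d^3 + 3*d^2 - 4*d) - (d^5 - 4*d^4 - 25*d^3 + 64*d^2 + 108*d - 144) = -d^5 + 4*d^4 + 26*d^3 - 61*d^2 - 112*d + 144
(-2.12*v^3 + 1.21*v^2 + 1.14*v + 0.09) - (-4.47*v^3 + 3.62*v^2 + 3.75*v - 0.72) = 2.35*v^3 - 2.41*v^2 - 2.61*v + 0.81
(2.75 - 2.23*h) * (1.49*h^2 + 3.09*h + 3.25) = -3.3227*h^3 - 2.7932*h^2 + 1.25*h + 8.9375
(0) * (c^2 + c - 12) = 0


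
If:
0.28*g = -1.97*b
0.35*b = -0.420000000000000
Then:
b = -1.20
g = 8.44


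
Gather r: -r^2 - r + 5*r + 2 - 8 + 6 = -r^2 + 4*r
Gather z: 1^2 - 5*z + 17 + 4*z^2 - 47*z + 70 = 4*z^2 - 52*z + 88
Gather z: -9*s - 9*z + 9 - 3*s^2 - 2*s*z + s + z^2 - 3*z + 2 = -3*s^2 - 8*s + z^2 + z*(-2*s - 12) + 11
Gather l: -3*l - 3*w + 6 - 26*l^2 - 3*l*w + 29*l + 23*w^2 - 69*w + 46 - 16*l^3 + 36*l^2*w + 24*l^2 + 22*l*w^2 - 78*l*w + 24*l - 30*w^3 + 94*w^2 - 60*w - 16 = -16*l^3 + l^2*(36*w - 2) + l*(22*w^2 - 81*w + 50) - 30*w^3 + 117*w^2 - 132*w + 36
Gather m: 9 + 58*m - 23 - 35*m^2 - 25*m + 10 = -35*m^2 + 33*m - 4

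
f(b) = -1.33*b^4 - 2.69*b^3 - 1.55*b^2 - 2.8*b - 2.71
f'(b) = -5.32*b^3 - 8.07*b^2 - 3.1*b - 2.8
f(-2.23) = -7.23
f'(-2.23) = 22.98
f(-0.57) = -1.26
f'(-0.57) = -2.67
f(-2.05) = -3.80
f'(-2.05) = 15.47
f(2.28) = -84.98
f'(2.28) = -114.87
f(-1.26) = 0.39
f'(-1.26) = -1.06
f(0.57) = -5.45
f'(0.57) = -8.17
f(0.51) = -4.99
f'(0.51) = -7.19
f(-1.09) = 0.11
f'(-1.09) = -2.12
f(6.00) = -2380.03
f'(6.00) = -1461.04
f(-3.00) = -43.36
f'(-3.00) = 77.51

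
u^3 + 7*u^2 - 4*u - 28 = (u - 2)*(u + 2)*(u + 7)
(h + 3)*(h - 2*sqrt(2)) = h^2 - 2*sqrt(2)*h + 3*h - 6*sqrt(2)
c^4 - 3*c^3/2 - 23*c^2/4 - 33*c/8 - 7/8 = (c - 7/2)*(c + 1/2)^2*(c + 1)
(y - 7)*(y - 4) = y^2 - 11*y + 28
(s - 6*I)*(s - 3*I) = s^2 - 9*I*s - 18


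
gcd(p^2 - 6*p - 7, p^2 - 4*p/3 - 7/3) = p + 1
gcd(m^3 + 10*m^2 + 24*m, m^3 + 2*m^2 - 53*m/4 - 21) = m + 4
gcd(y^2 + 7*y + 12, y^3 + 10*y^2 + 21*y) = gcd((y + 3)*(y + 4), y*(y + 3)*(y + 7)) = y + 3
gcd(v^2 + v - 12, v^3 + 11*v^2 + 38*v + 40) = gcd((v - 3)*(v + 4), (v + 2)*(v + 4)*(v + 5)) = v + 4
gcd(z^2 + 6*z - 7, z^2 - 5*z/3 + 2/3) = z - 1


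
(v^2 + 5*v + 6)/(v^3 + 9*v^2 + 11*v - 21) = (v + 2)/(v^2 + 6*v - 7)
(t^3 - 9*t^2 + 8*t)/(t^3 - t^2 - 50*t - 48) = t*(t - 1)/(t^2 + 7*t + 6)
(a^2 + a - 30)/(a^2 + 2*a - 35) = (a + 6)/(a + 7)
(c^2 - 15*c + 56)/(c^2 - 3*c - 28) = (c - 8)/(c + 4)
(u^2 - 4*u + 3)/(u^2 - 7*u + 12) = (u - 1)/(u - 4)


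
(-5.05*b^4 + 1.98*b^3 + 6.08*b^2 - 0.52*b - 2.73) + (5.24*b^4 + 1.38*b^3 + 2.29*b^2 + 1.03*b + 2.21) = 0.19*b^4 + 3.36*b^3 + 8.37*b^2 + 0.51*b - 0.52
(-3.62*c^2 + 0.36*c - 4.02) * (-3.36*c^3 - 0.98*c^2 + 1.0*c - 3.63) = 12.1632*c^5 + 2.338*c^4 + 9.5344*c^3 + 17.4402*c^2 - 5.3268*c + 14.5926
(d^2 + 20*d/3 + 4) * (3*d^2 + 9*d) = 3*d^4 + 29*d^3 + 72*d^2 + 36*d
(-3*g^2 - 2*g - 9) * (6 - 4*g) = 12*g^3 - 10*g^2 + 24*g - 54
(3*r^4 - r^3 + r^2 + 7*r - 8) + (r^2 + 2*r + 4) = 3*r^4 - r^3 + 2*r^2 + 9*r - 4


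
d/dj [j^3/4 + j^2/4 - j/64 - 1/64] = 3*j^2/4 + j/2 - 1/64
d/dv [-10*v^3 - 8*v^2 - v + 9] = -30*v^2 - 16*v - 1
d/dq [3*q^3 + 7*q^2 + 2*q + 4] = 9*q^2 + 14*q + 2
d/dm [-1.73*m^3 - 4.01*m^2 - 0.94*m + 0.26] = -5.19*m^2 - 8.02*m - 0.94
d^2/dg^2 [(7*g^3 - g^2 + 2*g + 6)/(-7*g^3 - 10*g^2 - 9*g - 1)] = 2*(539*g^6 + 1029*g^5 - 2079*g^4 - 4070*g^3 - 3069*g^2 - 1455*g - 407)/(343*g^9 + 1470*g^8 + 3423*g^7 + 4927*g^6 + 4821*g^5 + 3108*g^4 + 1290*g^3 + 273*g^2 + 27*g + 1)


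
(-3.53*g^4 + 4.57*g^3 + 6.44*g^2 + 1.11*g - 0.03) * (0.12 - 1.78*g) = 6.2834*g^5 - 8.5582*g^4 - 10.9148*g^3 - 1.203*g^2 + 0.1866*g - 0.0036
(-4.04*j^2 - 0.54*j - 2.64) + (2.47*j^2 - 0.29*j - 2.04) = -1.57*j^2 - 0.83*j - 4.68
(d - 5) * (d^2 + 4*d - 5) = d^3 - d^2 - 25*d + 25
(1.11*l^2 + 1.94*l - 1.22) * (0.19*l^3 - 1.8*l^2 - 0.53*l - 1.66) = 0.2109*l^5 - 1.6294*l^4 - 4.3121*l^3 - 0.6748*l^2 - 2.5738*l + 2.0252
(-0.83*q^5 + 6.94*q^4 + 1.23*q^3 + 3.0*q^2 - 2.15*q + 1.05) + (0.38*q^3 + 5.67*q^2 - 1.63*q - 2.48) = -0.83*q^5 + 6.94*q^4 + 1.61*q^3 + 8.67*q^2 - 3.78*q - 1.43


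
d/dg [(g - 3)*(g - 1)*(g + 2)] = 3*g^2 - 4*g - 5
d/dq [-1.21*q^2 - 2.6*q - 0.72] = -2.42*q - 2.6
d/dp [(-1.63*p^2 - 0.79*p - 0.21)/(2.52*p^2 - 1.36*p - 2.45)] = (4.2076*p^2 + 9.0454*p + 1.6499)/(6.3504*p^4 - 6.8544*p^3 - 10.4984*p^2 + 6.664*p + 6.0025)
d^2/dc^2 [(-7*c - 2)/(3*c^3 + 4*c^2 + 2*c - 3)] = 2*(-(7*c + 2)*(9*c^2 + 8*c + 2)^2 + (63*c^2 + 56*c + (7*c + 2)*(9*c + 4) + 14)*(3*c^3 + 4*c^2 + 2*c - 3))/(3*c^3 + 4*c^2 + 2*c - 3)^3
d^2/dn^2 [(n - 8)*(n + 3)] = 2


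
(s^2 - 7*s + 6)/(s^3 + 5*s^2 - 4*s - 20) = (s^2 - 7*s + 6)/(s^3 + 5*s^2 - 4*s - 20)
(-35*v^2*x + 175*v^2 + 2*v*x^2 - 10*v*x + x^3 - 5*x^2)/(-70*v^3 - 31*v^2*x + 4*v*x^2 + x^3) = (x - 5)/(2*v + x)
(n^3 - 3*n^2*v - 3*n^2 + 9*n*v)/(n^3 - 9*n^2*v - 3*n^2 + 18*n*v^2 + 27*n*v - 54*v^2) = n/(n - 6*v)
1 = 1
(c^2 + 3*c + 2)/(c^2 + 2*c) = (c + 1)/c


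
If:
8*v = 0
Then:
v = 0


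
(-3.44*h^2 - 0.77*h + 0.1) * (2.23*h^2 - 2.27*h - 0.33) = -7.6712*h^4 + 6.0917*h^3 + 3.1061*h^2 + 0.0271*h - 0.033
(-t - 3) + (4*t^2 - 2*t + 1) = 4*t^2 - 3*t - 2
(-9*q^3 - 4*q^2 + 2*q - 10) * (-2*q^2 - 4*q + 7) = 18*q^5 + 44*q^4 - 51*q^3 - 16*q^2 + 54*q - 70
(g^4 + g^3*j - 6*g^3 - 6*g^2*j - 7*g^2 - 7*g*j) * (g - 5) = g^5 + g^4*j - 11*g^4 - 11*g^3*j + 23*g^3 + 23*g^2*j + 35*g^2 + 35*g*j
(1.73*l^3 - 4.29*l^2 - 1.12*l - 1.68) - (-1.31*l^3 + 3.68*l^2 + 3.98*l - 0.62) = 3.04*l^3 - 7.97*l^2 - 5.1*l - 1.06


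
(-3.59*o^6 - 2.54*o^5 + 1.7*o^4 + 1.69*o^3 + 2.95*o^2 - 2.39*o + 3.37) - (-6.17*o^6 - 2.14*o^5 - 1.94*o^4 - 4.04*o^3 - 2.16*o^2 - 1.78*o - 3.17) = 2.58*o^6 - 0.4*o^5 + 3.64*o^4 + 5.73*o^3 + 5.11*o^2 - 0.61*o + 6.54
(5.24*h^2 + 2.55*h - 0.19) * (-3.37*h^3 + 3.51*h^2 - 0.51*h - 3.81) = -17.6588*h^5 + 9.7989*h^4 + 6.9184*h^3 - 21.9318*h^2 - 9.6186*h + 0.7239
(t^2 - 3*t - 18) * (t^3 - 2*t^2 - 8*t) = t^5 - 5*t^4 - 20*t^3 + 60*t^2 + 144*t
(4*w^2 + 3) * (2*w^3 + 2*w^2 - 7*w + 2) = 8*w^5 + 8*w^4 - 22*w^3 + 14*w^2 - 21*w + 6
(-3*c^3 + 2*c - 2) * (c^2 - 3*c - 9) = -3*c^5 + 9*c^4 + 29*c^3 - 8*c^2 - 12*c + 18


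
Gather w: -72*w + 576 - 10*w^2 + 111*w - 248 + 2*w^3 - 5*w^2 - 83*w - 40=2*w^3 - 15*w^2 - 44*w + 288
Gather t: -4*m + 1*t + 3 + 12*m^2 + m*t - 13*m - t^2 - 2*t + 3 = 12*m^2 - 17*m - t^2 + t*(m - 1) + 6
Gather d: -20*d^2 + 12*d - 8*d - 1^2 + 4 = -20*d^2 + 4*d + 3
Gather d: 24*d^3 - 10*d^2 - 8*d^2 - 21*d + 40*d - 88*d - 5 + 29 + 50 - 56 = 24*d^3 - 18*d^2 - 69*d + 18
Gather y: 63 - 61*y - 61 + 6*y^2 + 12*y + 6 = 6*y^2 - 49*y + 8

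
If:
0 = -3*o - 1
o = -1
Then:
No Solution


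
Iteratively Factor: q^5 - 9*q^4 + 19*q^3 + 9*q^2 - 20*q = (q - 5)*(q^4 - 4*q^3 - q^2 + 4*q) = (q - 5)*(q - 4)*(q^3 - q) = (q - 5)*(q - 4)*(q - 1)*(q^2 + q) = q*(q - 5)*(q - 4)*(q - 1)*(q + 1)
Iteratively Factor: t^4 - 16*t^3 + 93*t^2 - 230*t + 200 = (t - 5)*(t^3 - 11*t^2 + 38*t - 40) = (t - 5)^2*(t^2 - 6*t + 8) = (t - 5)^2*(t - 2)*(t - 4)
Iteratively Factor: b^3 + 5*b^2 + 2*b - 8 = (b + 4)*(b^2 + b - 2) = (b + 2)*(b + 4)*(b - 1)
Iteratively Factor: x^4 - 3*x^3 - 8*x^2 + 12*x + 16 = (x + 2)*(x^3 - 5*x^2 + 2*x + 8) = (x + 1)*(x + 2)*(x^2 - 6*x + 8) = (x - 2)*(x + 1)*(x + 2)*(x - 4)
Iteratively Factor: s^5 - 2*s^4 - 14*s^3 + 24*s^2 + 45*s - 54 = (s + 3)*(s^4 - 5*s^3 + s^2 + 21*s - 18) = (s - 3)*(s + 3)*(s^3 - 2*s^2 - 5*s + 6) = (s - 3)^2*(s + 3)*(s^2 + s - 2) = (s - 3)^2*(s - 1)*(s + 3)*(s + 2)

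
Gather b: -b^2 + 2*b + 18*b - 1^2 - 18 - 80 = -b^2 + 20*b - 99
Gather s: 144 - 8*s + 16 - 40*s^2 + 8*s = 160 - 40*s^2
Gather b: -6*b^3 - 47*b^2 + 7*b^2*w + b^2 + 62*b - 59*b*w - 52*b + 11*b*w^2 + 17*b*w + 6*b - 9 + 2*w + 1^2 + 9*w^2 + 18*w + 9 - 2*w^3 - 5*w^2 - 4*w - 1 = -6*b^3 + b^2*(7*w - 46) + b*(11*w^2 - 42*w + 16) - 2*w^3 + 4*w^2 + 16*w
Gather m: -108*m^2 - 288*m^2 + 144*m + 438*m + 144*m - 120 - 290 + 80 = -396*m^2 + 726*m - 330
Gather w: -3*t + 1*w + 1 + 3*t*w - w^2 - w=3*t*w - 3*t - w^2 + 1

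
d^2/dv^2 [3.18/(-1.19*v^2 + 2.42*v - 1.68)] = (9.006396*v^2 - 18.315528*v - 3.18*(2.38*v - 2.42)*(4.76*v - 4.84) + 12.714912)/(1.19*v^2 - 2.42*v + 1.68)^3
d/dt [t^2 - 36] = 2*t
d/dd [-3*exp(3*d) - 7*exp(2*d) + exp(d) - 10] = (-9*exp(2*d) - 14*exp(d) + 1)*exp(d)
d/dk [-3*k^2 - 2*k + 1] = -6*k - 2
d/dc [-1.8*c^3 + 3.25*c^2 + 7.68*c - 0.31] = -5.4*c^2 + 6.5*c + 7.68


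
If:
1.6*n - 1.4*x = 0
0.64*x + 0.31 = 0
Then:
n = -0.42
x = -0.48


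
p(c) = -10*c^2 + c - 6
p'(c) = 1 - 20*c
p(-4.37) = -201.34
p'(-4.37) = 88.40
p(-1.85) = -42.08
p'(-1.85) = 38.00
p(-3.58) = -137.74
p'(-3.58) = 72.60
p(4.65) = -217.58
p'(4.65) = -92.00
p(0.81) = -11.75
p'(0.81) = -15.20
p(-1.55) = -31.58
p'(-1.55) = 32.00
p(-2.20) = -56.60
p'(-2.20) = 45.00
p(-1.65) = -34.88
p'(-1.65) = 34.00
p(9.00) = -807.00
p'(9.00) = -179.00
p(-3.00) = -99.00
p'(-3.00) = 61.00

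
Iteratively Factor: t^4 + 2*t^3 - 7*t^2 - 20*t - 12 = (t + 2)*(t^3 - 7*t - 6) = (t + 2)^2*(t^2 - 2*t - 3) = (t + 1)*(t + 2)^2*(t - 3)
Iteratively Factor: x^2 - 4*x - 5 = (x + 1)*(x - 5)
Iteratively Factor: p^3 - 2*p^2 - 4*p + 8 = (p - 2)*(p^2 - 4) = (p - 2)^2*(p + 2)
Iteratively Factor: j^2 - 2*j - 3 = (j - 3)*(j + 1)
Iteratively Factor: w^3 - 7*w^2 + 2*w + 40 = (w + 2)*(w^2 - 9*w + 20) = (w - 4)*(w + 2)*(w - 5)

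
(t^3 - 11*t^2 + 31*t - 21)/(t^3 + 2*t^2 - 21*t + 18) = (t - 7)/(t + 6)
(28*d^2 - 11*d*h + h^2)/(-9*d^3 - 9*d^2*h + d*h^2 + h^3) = (-28*d^2 + 11*d*h - h^2)/(9*d^3 + 9*d^2*h - d*h^2 - h^3)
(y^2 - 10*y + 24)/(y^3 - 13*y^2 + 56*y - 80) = (y - 6)/(y^2 - 9*y + 20)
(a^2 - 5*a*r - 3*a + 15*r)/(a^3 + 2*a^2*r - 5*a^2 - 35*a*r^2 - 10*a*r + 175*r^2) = (a - 3)/(a^2 + 7*a*r - 5*a - 35*r)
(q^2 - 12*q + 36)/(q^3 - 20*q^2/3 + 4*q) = 3*(q - 6)/(q*(3*q - 2))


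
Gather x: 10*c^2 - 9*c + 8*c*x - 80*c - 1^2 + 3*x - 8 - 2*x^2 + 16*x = 10*c^2 - 89*c - 2*x^2 + x*(8*c + 19) - 9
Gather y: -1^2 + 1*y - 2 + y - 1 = 2*y - 4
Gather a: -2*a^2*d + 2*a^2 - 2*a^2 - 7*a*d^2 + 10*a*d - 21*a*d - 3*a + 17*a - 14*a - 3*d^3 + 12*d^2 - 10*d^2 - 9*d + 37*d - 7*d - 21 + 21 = -2*a^2*d + a*(-7*d^2 - 11*d) - 3*d^3 + 2*d^2 + 21*d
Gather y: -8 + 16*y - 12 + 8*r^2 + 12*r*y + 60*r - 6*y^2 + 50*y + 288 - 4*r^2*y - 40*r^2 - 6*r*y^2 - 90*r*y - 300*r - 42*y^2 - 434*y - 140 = -32*r^2 - 240*r + y^2*(-6*r - 48) + y*(-4*r^2 - 78*r - 368) + 128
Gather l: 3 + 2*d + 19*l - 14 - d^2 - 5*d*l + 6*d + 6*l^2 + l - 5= -d^2 + 8*d + 6*l^2 + l*(20 - 5*d) - 16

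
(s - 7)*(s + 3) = s^2 - 4*s - 21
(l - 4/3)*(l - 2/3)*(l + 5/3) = l^3 - l^2/3 - 22*l/9 + 40/27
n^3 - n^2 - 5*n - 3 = (n - 3)*(n + 1)^2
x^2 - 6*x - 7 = (x - 7)*(x + 1)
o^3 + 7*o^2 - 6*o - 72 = (o - 3)*(o + 4)*(o + 6)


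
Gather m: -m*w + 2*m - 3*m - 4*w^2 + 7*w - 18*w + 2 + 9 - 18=m*(-w - 1) - 4*w^2 - 11*w - 7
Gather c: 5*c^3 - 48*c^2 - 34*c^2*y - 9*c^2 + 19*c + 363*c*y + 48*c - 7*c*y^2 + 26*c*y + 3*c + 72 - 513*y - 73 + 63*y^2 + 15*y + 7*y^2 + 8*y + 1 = 5*c^3 + c^2*(-34*y - 57) + c*(-7*y^2 + 389*y + 70) + 70*y^2 - 490*y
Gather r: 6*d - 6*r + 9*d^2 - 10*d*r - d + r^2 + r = 9*d^2 + 5*d + r^2 + r*(-10*d - 5)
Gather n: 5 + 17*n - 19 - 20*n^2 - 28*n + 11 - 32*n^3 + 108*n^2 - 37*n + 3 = -32*n^3 + 88*n^2 - 48*n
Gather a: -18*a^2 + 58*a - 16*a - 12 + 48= -18*a^2 + 42*a + 36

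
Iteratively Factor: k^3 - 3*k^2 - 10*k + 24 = (k + 3)*(k^2 - 6*k + 8) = (k - 4)*(k + 3)*(k - 2)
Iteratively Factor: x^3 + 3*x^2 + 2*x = (x + 1)*(x^2 + 2*x) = (x + 1)*(x + 2)*(x)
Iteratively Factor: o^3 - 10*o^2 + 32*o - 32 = (o - 4)*(o^2 - 6*o + 8) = (o - 4)*(o - 2)*(o - 4)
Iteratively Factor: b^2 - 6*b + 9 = (b - 3)*(b - 3)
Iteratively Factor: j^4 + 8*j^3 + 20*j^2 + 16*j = (j + 2)*(j^3 + 6*j^2 + 8*j) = (j + 2)*(j + 4)*(j^2 + 2*j) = (j + 2)^2*(j + 4)*(j)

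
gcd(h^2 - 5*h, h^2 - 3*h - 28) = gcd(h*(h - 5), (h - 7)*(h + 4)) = 1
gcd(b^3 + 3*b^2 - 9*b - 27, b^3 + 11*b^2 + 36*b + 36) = b + 3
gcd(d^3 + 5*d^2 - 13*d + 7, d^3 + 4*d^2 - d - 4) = d - 1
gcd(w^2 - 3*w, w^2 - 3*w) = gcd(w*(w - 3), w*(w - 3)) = w^2 - 3*w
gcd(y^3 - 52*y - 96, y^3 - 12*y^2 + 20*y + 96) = y^2 - 6*y - 16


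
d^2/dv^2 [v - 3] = 0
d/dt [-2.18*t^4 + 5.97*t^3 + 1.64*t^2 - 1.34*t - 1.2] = -8.72*t^3 + 17.91*t^2 + 3.28*t - 1.34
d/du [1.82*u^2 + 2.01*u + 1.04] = 3.64*u + 2.01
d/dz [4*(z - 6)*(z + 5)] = 8*z - 4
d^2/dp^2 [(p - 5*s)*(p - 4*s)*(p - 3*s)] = 6*p - 24*s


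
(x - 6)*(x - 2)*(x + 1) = x^3 - 7*x^2 + 4*x + 12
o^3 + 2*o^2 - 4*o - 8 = (o - 2)*(o + 2)^2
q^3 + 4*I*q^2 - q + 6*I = (q - I)*(q + 2*I)*(q + 3*I)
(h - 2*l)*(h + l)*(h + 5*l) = h^3 + 4*h^2*l - 7*h*l^2 - 10*l^3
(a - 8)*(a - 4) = a^2 - 12*a + 32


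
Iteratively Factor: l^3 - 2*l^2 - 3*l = (l + 1)*(l^2 - 3*l) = (l - 3)*(l + 1)*(l)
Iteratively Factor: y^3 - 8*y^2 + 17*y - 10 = (y - 5)*(y^2 - 3*y + 2) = (y - 5)*(y - 2)*(y - 1)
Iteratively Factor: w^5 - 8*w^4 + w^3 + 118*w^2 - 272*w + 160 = (w - 1)*(w^4 - 7*w^3 - 6*w^2 + 112*w - 160) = (w - 4)*(w - 1)*(w^3 - 3*w^2 - 18*w + 40) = (w - 4)*(w - 2)*(w - 1)*(w^2 - w - 20) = (w - 4)*(w - 2)*(w - 1)*(w + 4)*(w - 5)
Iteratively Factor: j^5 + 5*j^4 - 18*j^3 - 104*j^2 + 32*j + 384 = (j + 4)*(j^4 + j^3 - 22*j^2 - 16*j + 96) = (j - 2)*(j + 4)*(j^3 + 3*j^2 - 16*j - 48) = (j - 2)*(j + 3)*(j + 4)*(j^2 - 16) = (j - 4)*(j - 2)*(j + 3)*(j + 4)*(j + 4)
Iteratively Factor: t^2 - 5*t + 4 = (t - 1)*(t - 4)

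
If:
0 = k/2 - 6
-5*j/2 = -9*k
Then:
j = 216/5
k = 12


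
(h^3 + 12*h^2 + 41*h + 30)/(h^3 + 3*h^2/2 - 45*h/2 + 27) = 2*(h^2 + 6*h + 5)/(2*h^2 - 9*h + 9)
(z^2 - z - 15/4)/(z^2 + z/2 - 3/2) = (z - 5/2)/(z - 1)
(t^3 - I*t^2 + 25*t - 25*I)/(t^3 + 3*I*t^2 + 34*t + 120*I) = (t^2 - 6*I*t - 5)/(t^2 - 2*I*t + 24)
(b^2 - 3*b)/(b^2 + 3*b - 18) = b/(b + 6)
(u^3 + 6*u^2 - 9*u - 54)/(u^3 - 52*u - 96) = (u^2 - 9)/(u^2 - 6*u - 16)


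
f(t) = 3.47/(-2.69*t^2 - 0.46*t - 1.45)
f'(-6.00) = -0.01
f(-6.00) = -0.04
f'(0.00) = 0.76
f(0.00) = -2.39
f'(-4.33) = -0.03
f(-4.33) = -0.07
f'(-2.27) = -0.20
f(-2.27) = -0.24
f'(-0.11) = -0.22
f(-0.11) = -2.42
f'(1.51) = 0.43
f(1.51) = -0.42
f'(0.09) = 1.43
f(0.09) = -2.29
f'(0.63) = 1.69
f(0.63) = -1.24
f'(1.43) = 0.49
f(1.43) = -0.46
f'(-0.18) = -0.83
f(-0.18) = -2.39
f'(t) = 3.47*(5.38*t + 0.46)/(-2.69*t^2 - 0.46*t - 1.45)^2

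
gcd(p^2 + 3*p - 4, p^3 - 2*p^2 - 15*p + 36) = p + 4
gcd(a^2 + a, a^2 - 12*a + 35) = 1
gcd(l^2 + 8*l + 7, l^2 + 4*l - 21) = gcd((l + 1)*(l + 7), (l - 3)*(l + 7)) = l + 7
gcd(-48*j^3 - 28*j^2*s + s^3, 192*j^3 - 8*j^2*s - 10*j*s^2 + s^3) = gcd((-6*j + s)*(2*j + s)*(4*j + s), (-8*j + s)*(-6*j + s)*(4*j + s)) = -24*j^2 - 2*j*s + s^2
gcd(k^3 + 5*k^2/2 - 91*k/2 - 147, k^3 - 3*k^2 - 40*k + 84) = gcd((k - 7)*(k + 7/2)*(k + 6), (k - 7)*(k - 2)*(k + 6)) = k^2 - k - 42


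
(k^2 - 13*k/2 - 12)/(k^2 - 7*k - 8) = (k + 3/2)/(k + 1)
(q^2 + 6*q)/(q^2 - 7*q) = (q + 6)/(q - 7)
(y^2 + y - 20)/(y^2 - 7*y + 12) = (y + 5)/(y - 3)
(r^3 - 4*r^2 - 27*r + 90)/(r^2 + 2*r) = (r^3 - 4*r^2 - 27*r + 90)/(r*(r + 2))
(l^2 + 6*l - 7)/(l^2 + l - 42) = (l - 1)/(l - 6)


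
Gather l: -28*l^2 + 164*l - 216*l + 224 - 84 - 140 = -28*l^2 - 52*l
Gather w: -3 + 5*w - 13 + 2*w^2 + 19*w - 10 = 2*w^2 + 24*w - 26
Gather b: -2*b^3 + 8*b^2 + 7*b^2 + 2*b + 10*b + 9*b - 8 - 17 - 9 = -2*b^3 + 15*b^2 + 21*b - 34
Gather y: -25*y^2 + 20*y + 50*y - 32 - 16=-25*y^2 + 70*y - 48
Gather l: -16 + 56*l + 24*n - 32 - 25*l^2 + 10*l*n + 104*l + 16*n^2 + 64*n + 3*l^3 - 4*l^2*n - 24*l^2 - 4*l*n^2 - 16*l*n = 3*l^3 + l^2*(-4*n - 49) + l*(-4*n^2 - 6*n + 160) + 16*n^2 + 88*n - 48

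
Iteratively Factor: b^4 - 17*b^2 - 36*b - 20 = (b + 2)*(b^3 - 2*b^2 - 13*b - 10) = (b + 2)^2*(b^2 - 4*b - 5) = (b + 1)*(b + 2)^2*(b - 5)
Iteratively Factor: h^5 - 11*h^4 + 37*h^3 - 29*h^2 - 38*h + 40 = (h - 5)*(h^4 - 6*h^3 + 7*h^2 + 6*h - 8) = (h - 5)*(h - 1)*(h^3 - 5*h^2 + 2*h + 8) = (h - 5)*(h - 1)*(h + 1)*(h^2 - 6*h + 8) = (h - 5)*(h - 4)*(h - 1)*(h + 1)*(h - 2)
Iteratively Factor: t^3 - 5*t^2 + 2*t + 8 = (t - 2)*(t^2 - 3*t - 4) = (t - 2)*(t + 1)*(t - 4)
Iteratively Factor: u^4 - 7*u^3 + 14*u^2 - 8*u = (u - 1)*(u^3 - 6*u^2 + 8*u) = (u - 4)*(u - 1)*(u^2 - 2*u) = u*(u - 4)*(u - 1)*(u - 2)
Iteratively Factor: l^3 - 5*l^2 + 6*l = (l)*(l^2 - 5*l + 6) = l*(l - 2)*(l - 3)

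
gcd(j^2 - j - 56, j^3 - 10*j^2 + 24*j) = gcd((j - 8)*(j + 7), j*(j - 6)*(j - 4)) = 1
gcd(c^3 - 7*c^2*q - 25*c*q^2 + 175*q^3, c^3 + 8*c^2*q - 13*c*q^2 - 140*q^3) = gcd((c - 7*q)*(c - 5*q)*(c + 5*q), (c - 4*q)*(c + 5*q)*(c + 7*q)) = c + 5*q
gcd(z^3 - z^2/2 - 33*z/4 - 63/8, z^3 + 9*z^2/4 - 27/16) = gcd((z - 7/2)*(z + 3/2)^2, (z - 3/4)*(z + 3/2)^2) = z^2 + 3*z + 9/4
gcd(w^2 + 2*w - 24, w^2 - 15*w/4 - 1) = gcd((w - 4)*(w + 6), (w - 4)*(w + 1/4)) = w - 4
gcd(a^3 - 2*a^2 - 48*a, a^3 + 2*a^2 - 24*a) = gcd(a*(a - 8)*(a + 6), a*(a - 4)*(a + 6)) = a^2 + 6*a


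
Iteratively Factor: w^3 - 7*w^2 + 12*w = (w - 3)*(w^2 - 4*w) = w*(w - 3)*(w - 4)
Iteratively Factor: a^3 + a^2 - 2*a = (a + 2)*(a^2 - a) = (a - 1)*(a + 2)*(a)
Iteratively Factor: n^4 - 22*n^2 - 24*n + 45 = (n + 3)*(n^3 - 3*n^2 - 13*n + 15) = (n - 5)*(n + 3)*(n^2 + 2*n - 3) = (n - 5)*(n - 1)*(n + 3)*(n + 3)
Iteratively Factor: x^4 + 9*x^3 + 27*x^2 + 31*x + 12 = (x + 4)*(x^3 + 5*x^2 + 7*x + 3) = (x + 1)*(x + 4)*(x^2 + 4*x + 3) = (x + 1)^2*(x + 4)*(x + 3)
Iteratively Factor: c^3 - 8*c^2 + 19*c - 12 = (c - 3)*(c^2 - 5*c + 4) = (c - 3)*(c - 1)*(c - 4)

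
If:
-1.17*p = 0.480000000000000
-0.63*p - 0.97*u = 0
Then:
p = -0.41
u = 0.27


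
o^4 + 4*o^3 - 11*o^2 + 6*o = o*(o - 1)^2*(o + 6)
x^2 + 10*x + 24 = (x + 4)*(x + 6)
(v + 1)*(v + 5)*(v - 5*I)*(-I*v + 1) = -I*v^4 - 4*v^3 - 6*I*v^3 - 24*v^2 - 10*I*v^2 - 20*v - 30*I*v - 25*I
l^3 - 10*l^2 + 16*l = l*(l - 8)*(l - 2)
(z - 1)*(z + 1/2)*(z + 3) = z^3 + 5*z^2/2 - 2*z - 3/2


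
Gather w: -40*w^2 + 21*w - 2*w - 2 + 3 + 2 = -40*w^2 + 19*w + 3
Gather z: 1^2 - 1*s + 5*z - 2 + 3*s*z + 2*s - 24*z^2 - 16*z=s - 24*z^2 + z*(3*s - 11) - 1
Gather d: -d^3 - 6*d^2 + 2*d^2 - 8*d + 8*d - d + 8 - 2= -d^3 - 4*d^2 - d + 6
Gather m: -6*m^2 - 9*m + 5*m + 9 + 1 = -6*m^2 - 4*m + 10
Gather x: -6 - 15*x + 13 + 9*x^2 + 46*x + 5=9*x^2 + 31*x + 12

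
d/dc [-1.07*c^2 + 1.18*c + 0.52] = 1.18 - 2.14*c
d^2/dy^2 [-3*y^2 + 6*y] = -6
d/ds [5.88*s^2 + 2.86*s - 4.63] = 11.76*s + 2.86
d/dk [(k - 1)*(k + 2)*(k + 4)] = 3*k^2 + 10*k + 2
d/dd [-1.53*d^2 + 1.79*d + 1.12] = 1.79 - 3.06*d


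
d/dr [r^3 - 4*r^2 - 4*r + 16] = 3*r^2 - 8*r - 4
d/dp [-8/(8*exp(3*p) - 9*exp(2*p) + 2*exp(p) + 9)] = (192*exp(2*p) - 144*exp(p) + 16)*exp(p)/(8*exp(3*p) - 9*exp(2*p) + 2*exp(p) + 9)^2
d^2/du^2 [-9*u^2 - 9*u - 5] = -18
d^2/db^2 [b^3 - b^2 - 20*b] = 6*b - 2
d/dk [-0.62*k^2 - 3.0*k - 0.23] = -1.24*k - 3.0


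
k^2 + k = k*(k + 1)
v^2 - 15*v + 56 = (v - 8)*(v - 7)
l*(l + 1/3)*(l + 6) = l^3 + 19*l^2/3 + 2*l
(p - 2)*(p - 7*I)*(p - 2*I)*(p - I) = p^4 - 2*p^3 - 10*I*p^3 - 23*p^2 + 20*I*p^2 + 46*p + 14*I*p - 28*I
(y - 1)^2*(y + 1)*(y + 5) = y^4 + 4*y^3 - 6*y^2 - 4*y + 5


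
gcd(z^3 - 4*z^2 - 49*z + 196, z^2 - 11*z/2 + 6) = z - 4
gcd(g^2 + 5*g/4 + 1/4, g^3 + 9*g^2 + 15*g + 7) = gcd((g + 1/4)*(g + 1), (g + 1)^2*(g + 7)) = g + 1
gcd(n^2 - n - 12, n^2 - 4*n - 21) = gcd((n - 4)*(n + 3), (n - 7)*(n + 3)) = n + 3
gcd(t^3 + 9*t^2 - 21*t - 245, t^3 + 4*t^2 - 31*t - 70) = t^2 + 2*t - 35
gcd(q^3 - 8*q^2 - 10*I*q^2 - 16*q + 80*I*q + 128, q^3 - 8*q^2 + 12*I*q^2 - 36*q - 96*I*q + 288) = q - 8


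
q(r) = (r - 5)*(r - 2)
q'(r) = 2*r - 7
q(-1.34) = 21.18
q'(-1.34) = -9.68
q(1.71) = 0.95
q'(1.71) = -3.58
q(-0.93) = 17.37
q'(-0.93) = -8.86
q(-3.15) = 41.97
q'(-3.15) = -13.30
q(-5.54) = 79.47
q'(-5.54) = -18.08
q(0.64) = 5.93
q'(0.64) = -5.72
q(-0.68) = 15.22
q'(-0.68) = -8.36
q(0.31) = 7.93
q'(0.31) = -6.38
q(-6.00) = 88.00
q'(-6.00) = -19.00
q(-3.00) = 40.00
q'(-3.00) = -13.00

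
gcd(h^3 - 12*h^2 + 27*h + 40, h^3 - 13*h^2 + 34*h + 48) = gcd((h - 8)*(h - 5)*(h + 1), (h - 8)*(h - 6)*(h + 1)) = h^2 - 7*h - 8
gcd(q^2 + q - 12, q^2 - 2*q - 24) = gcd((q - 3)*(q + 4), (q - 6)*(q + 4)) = q + 4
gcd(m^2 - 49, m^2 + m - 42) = m + 7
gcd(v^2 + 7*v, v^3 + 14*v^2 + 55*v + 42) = v + 7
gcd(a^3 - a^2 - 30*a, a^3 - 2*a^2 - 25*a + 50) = a + 5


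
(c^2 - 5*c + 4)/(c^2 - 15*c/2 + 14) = 2*(c - 1)/(2*c - 7)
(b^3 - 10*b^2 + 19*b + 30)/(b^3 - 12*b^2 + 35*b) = (b^2 - 5*b - 6)/(b*(b - 7))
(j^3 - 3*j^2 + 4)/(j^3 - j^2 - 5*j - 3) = (j^2 - 4*j + 4)/(j^2 - 2*j - 3)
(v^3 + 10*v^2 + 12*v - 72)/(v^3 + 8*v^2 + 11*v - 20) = (v^3 + 10*v^2 + 12*v - 72)/(v^3 + 8*v^2 + 11*v - 20)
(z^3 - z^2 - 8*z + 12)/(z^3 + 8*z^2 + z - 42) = (z - 2)/(z + 7)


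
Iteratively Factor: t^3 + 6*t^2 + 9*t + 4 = (t + 4)*(t^2 + 2*t + 1) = (t + 1)*(t + 4)*(t + 1)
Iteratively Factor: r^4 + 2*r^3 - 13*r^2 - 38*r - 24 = (r - 4)*(r^3 + 6*r^2 + 11*r + 6) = (r - 4)*(r + 2)*(r^2 + 4*r + 3) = (r - 4)*(r + 2)*(r + 3)*(r + 1)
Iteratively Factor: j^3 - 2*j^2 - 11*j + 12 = (j - 1)*(j^2 - j - 12) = (j - 4)*(j - 1)*(j + 3)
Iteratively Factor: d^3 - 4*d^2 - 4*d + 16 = (d - 2)*(d^2 - 2*d - 8) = (d - 2)*(d + 2)*(d - 4)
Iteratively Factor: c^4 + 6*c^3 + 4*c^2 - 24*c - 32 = (c - 2)*(c^3 + 8*c^2 + 20*c + 16) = (c - 2)*(c + 2)*(c^2 + 6*c + 8) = (c - 2)*(c + 2)^2*(c + 4)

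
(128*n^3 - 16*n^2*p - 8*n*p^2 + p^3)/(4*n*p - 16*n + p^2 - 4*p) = (32*n^2 - 12*n*p + p^2)/(p - 4)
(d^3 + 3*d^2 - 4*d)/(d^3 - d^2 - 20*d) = (d - 1)/(d - 5)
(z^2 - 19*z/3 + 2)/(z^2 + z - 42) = (z - 1/3)/(z + 7)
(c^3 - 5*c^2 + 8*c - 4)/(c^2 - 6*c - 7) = (-c^3 + 5*c^2 - 8*c + 4)/(-c^2 + 6*c + 7)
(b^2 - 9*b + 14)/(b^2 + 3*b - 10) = (b - 7)/(b + 5)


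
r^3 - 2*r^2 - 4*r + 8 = (r - 2)^2*(r + 2)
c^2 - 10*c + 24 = (c - 6)*(c - 4)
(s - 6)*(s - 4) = s^2 - 10*s + 24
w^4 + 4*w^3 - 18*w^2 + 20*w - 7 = (w - 1)^3*(w + 7)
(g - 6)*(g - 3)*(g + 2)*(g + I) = g^4 - 7*g^3 + I*g^3 - 7*I*g^2 + 36*g + 36*I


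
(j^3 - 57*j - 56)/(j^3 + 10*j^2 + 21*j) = (j^2 - 7*j - 8)/(j*(j + 3))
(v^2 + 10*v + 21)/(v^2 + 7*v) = (v + 3)/v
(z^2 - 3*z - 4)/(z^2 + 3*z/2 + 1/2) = 2*(z - 4)/(2*z + 1)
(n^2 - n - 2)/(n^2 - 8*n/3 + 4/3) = 3*(n + 1)/(3*n - 2)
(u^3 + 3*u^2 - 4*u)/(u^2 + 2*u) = (u^2 + 3*u - 4)/(u + 2)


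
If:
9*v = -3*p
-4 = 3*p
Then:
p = -4/3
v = 4/9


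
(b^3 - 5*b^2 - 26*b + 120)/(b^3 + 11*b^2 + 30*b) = (b^2 - 10*b + 24)/(b*(b + 6))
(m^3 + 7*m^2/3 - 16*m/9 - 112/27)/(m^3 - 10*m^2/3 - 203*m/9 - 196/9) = (m - 4/3)/(m - 7)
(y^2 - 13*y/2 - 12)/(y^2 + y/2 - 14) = (2*y^2 - 13*y - 24)/(2*y^2 + y - 28)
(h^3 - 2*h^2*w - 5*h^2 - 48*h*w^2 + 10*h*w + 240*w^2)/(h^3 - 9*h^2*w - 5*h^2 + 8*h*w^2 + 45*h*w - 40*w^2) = (-h - 6*w)/(-h + w)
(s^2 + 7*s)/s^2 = (s + 7)/s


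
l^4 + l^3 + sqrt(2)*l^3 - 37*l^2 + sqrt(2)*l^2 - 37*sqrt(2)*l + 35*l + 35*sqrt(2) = (l - 5)*(l - 1)*(l + 7)*(l + sqrt(2))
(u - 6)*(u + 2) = u^2 - 4*u - 12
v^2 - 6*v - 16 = (v - 8)*(v + 2)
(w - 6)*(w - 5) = w^2 - 11*w + 30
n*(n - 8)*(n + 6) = n^3 - 2*n^2 - 48*n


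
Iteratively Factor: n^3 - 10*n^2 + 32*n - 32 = (n - 2)*(n^2 - 8*n + 16) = (n - 4)*(n - 2)*(n - 4)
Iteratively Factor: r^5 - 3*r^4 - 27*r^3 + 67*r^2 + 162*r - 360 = (r - 3)*(r^4 - 27*r^2 - 14*r + 120) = (r - 3)*(r + 3)*(r^3 - 3*r^2 - 18*r + 40) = (r - 3)*(r + 3)*(r + 4)*(r^2 - 7*r + 10) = (r - 3)*(r - 2)*(r + 3)*(r + 4)*(r - 5)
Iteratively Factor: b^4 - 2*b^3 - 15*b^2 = (b)*(b^3 - 2*b^2 - 15*b) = b^2*(b^2 - 2*b - 15) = b^2*(b - 5)*(b + 3)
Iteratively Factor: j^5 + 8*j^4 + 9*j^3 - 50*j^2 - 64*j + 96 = (j + 4)*(j^4 + 4*j^3 - 7*j^2 - 22*j + 24) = (j + 4)^2*(j^3 - 7*j + 6) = (j + 3)*(j + 4)^2*(j^2 - 3*j + 2) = (j - 1)*(j + 3)*(j + 4)^2*(j - 2)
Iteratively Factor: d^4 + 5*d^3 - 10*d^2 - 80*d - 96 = (d - 4)*(d^3 + 9*d^2 + 26*d + 24) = (d - 4)*(d + 3)*(d^2 + 6*d + 8) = (d - 4)*(d + 2)*(d + 3)*(d + 4)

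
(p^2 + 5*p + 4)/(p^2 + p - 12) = (p + 1)/(p - 3)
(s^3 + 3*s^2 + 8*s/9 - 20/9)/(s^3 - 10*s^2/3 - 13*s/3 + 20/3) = (3*s^2 + 4*s - 4)/(3*(s^2 - 5*s + 4))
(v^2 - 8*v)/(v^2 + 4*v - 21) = v*(v - 8)/(v^2 + 4*v - 21)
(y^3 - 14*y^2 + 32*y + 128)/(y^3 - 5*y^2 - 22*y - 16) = (y - 8)/(y + 1)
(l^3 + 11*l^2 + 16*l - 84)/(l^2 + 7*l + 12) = (l^3 + 11*l^2 + 16*l - 84)/(l^2 + 7*l + 12)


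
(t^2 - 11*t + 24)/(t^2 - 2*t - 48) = (t - 3)/(t + 6)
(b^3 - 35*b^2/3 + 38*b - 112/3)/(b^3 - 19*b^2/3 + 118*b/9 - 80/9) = 3*(b - 7)/(3*b - 5)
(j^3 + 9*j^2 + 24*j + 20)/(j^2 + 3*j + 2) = (j^2 + 7*j + 10)/(j + 1)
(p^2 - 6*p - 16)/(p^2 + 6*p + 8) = (p - 8)/(p + 4)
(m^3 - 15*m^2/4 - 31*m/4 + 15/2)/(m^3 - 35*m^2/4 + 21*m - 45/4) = (m + 2)/(m - 3)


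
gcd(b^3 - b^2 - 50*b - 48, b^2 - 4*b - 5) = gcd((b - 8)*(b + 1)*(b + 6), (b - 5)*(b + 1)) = b + 1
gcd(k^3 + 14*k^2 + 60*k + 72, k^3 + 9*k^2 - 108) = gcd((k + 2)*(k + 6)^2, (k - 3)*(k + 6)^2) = k^2 + 12*k + 36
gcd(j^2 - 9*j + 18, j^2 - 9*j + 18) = j^2 - 9*j + 18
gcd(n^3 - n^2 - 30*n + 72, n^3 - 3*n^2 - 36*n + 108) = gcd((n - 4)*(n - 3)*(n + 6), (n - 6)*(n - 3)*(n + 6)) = n^2 + 3*n - 18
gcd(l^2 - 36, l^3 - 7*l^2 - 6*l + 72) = l - 6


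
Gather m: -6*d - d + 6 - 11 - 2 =-7*d - 7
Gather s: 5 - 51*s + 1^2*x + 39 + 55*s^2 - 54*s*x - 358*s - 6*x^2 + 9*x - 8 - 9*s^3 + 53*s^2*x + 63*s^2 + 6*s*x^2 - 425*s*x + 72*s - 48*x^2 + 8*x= -9*s^3 + s^2*(53*x + 118) + s*(6*x^2 - 479*x - 337) - 54*x^2 + 18*x + 36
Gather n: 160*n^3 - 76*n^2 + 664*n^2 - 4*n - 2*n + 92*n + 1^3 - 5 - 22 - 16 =160*n^3 + 588*n^2 + 86*n - 42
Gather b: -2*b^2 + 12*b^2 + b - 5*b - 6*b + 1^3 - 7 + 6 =10*b^2 - 10*b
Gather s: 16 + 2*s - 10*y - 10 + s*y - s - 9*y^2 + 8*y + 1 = s*(y + 1) - 9*y^2 - 2*y + 7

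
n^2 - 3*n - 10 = (n - 5)*(n + 2)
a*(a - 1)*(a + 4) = a^3 + 3*a^2 - 4*a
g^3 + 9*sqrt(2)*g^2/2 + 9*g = g*(g + 3*sqrt(2)/2)*(g + 3*sqrt(2))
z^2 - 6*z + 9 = (z - 3)^2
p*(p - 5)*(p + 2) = p^3 - 3*p^2 - 10*p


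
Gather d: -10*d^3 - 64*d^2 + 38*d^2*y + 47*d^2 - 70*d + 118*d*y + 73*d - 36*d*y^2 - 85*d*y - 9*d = -10*d^3 + d^2*(38*y - 17) + d*(-36*y^2 + 33*y - 6)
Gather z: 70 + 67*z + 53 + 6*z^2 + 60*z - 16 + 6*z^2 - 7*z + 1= 12*z^2 + 120*z + 108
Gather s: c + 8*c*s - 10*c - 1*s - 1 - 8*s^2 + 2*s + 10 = -9*c - 8*s^2 + s*(8*c + 1) + 9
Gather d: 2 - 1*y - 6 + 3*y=2*y - 4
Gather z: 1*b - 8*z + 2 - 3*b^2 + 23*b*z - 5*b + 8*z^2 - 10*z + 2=-3*b^2 - 4*b + 8*z^2 + z*(23*b - 18) + 4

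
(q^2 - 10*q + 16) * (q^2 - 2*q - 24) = q^4 - 12*q^3 + 12*q^2 + 208*q - 384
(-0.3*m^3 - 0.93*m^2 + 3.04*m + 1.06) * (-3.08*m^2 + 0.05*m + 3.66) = 0.924*m^5 + 2.8494*m^4 - 10.5077*m^3 - 6.5166*m^2 + 11.1794*m + 3.8796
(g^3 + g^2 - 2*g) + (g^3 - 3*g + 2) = 2*g^3 + g^2 - 5*g + 2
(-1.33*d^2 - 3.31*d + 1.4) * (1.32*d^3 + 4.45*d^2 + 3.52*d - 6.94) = -1.7556*d^5 - 10.2877*d^4 - 17.5631*d^3 + 3.809*d^2 + 27.8994*d - 9.716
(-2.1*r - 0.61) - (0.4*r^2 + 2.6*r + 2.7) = -0.4*r^2 - 4.7*r - 3.31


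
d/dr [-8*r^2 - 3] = -16*r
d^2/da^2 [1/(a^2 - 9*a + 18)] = 2*(-a^2 + 9*a + (2*a - 9)^2 - 18)/(a^2 - 9*a + 18)^3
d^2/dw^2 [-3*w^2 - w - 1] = -6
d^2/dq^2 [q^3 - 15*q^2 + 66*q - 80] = 6*q - 30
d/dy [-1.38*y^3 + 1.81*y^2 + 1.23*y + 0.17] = -4.14*y^2 + 3.62*y + 1.23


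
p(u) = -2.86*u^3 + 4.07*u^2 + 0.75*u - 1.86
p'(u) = -8.58*u^2 + 8.14*u + 0.75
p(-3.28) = 140.39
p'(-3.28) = -118.26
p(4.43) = -167.31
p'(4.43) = -131.57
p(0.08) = -1.78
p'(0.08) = 1.35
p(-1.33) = 11.07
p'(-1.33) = -25.25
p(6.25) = -536.43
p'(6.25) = -283.53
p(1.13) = 0.06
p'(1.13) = -1.01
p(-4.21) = 280.53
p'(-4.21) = -185.59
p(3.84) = -100.91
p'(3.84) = -94.51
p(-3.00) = 109.74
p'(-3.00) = -100.89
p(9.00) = -1750.38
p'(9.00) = -620.97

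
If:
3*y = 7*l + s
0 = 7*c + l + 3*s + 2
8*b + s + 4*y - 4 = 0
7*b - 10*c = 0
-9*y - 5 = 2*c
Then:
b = 2462/2047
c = 8617/10235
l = 619/10235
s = -27136/10235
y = -7601/10235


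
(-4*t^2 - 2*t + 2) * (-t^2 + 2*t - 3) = 4*t^4 - 6*t^3 + 6*t^2 + 10*t - 6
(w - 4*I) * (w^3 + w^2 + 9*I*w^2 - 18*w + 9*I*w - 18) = w^4 + w^3 + 5*I*w^3 + 18*w^2 + 5*I*w^2 + 18*w + 72*I*w + 72*I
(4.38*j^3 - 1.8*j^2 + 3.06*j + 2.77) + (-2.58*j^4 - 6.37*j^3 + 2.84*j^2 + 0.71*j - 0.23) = -2.58*j^4 - 1.99*j^3 + 1.04*j^2 + 3.77*j + 2.54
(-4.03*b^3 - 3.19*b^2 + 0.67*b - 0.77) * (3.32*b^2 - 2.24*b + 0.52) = -13.3796*b^5 - 1.5636*b^4 + 7.2744*b^3 - 5.716*b^2 + 2.0732*b - 0.4004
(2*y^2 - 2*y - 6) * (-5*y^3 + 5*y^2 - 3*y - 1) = -10*y^5 + 20*y^4 + 14*y^3 - 26*y^2 + 20*y + 6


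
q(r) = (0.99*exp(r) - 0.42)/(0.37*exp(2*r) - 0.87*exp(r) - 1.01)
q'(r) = (0.99*exp(r) - 0.42)*(-0.74*exp(2*r) + 0.87*exp(r))/(0.37*exp(2*r) - 0.87*exp(r) - 1.01)^2 + 0.99*exp(r)/(0.37*exp(2*r) - 0.87*exp(r) - 1.01) = (-0.3663*exp(2*r) + 0.3108*exp(r) - 1.3653)*exp(r)/(0.1369*exp(4*r) - 0.6438*exp(3*r) + 0.00950000000000006*exp(2*r) + 1.7574*exp(r) + 1.0201)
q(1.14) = -23.69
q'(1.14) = -974.73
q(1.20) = 15.92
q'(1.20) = -447.56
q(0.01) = -0.38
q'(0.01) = -0.63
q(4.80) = 0.02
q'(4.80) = -0.02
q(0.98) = -3.16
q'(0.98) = -17.00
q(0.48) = -0.81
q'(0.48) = -1.40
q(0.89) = -2.13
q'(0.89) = -7.75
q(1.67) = 1.01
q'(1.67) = -2.31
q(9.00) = 0.00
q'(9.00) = 0.00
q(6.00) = 0.01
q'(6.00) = -0.00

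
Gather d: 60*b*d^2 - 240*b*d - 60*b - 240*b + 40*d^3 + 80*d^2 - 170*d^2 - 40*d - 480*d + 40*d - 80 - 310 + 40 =-300*b + 40*d^3 + d^2*(60*b - 90) + d*(-240*b - 480) - 350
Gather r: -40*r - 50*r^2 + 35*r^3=35*r^3 - 50*r^2 - 40*r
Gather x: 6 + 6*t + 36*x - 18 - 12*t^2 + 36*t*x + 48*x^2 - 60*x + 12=-12*t^2 + 6*t + 48*x^2 + x*(36*t - 24)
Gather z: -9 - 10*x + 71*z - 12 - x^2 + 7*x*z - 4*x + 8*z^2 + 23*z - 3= -x^2 - 14*x + 8*z^2 + z*(7*x + 94) - 24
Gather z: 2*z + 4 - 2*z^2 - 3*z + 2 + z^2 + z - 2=4 - z^2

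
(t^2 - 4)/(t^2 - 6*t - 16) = (t - 2)/(t - 8)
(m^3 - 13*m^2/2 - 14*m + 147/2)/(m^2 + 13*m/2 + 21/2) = (m^2 - 10*m + 21)/(m + 3)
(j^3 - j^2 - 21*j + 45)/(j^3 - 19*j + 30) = (j - 3)/(j - 2)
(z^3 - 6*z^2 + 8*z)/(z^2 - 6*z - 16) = z*(-z^2 + 6*z - 8)/(-z^2 + 6*z + 16)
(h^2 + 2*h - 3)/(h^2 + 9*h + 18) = (h - 1)/(h + 6)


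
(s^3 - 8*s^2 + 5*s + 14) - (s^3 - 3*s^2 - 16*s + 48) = -5*s^2 + 21*s - 34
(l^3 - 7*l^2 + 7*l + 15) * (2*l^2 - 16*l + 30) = 2*l^5 - 30*l^4 + 156*l^3 - 292*l^2 - 30*l + 450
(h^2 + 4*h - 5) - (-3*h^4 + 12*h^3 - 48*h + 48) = 3*h^4 - 12*h^3 + h^2 + 52*h - 53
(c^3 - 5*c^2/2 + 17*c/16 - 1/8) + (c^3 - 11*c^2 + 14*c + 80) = 2*c^3 - 27*c^2/2 + 241*c/16 + 639/8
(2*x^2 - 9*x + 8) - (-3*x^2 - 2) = 5*x^2 - 9*x + 10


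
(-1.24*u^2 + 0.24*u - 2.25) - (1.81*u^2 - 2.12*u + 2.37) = -3.05*u^2 + 2.36*u - 4.62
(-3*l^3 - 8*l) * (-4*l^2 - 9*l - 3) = 12*l^5 + 27*l^4 + 41*l^3 + 72*l^2 + 24*l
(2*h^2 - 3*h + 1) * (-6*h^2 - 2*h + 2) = -12*h^4 + 14*h^3 + 4*h^2 - 8*h + 2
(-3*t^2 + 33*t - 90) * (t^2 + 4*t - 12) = -3*t^4 + 21*t^3 + 78*t^2 - 756*t + 1080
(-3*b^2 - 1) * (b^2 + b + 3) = -3*b^4 - 3*b^3 - 10*b^2 - b - 3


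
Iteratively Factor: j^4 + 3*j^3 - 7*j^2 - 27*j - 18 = (j + 1)*(j^3 + 2*j^2 - 9*j - 18) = (j + 1)*(j + 3)*(j^2 - j - 6) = (j - 3)*(j + 1)*(j + 3)*(j + 2)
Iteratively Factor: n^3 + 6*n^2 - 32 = (n - 2)*(n^2 + 8*n + 16) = (n - 2)*(n + 4)*(n + 4)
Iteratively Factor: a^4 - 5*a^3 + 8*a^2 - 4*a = (a)*(a^3 - 5*a^2 + 8*a - 4) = a*(a - 1)*(a^2 - 4*a + 4) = a*(a - 2)*(a - 1)*(a - 2)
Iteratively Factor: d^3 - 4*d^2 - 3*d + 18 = (d + 2)*(d^2 - 6*d + 9) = (d - 3)*(d + 2)*(d - 3)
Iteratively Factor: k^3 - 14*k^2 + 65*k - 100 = (k - 5)*(k^2 - 9*k + 20) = (k - 5)^2*(k - 4)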